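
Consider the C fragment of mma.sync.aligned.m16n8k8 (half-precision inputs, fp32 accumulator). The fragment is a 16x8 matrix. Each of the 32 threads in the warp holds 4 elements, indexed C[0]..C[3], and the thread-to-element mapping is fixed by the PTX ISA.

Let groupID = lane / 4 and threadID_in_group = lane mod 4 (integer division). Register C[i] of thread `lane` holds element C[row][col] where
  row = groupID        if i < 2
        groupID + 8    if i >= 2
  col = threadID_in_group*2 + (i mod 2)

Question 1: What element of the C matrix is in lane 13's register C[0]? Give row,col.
L=13→G=13>>2=3, T=13&3=1
[0]→row 3+0=3  col 1·2+0=2

3,2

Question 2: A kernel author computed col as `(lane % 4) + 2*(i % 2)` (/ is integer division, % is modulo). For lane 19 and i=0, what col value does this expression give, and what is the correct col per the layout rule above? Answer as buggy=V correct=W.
buggy=3 correct=6

`(lane % 4) + 2*(i % 2)`[19,0]->3
lane 19->19/4=4, 19 mod 4=3
i=0  r:4+0->4  c:2·3+0->6
col: 3 vs 6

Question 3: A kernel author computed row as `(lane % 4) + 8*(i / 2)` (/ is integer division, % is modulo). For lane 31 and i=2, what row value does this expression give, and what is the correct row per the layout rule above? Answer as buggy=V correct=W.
`(lane % 4) + 8*(i / 2)`[31,2]→11
lane 31→31/4=7, 31 mod 4=3
i=2  r:7+8→15  c:2·3+0→6
row: 11 vs 15

buggy=11 correct=15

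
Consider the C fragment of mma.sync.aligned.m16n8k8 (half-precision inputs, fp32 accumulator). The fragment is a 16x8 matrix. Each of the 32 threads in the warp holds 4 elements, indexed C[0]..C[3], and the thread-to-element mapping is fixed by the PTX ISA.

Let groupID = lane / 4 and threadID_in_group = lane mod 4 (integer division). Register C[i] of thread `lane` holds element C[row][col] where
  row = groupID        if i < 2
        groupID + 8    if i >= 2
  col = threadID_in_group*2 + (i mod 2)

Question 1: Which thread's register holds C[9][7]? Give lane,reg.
7,3

r=9->g=1,rb=1  c=7->t=3,b0=1
L=1*4+3=7  i=1*2+1=3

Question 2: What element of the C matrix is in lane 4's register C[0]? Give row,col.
1,0

4: gid=1,tid=0
[0] (1+0,0*2+0) = (1,0)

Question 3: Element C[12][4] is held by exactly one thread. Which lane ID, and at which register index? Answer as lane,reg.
r=12→G=4,rhi=1  c=4→T=2,p=0
L=4*4+2=18  i=1*2+0=2

18,2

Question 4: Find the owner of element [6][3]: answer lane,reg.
r=6⇒gr=6,Rb=0  c=3⇒th=1,odd=1
L=6*4+1=25  i=0*2+1=1

25,1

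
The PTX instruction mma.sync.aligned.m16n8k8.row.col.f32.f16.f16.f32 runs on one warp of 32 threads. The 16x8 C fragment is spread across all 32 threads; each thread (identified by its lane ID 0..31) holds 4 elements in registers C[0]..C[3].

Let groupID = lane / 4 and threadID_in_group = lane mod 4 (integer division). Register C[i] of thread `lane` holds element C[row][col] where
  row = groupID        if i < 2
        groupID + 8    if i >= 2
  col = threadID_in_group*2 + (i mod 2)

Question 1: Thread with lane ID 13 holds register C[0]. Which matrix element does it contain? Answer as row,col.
lane 13: g=3 (13/4), t=1 (13%4)
i=0: r=3+0=3, c=1*2+0=2

3,2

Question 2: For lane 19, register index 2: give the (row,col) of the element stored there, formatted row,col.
12,6

lane 19=>19/4=4, 19 mod 4=3
i=2  r:4+8=>12  c:2·3+0=>6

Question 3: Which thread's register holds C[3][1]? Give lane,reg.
r:3=>grp=3,rB=0  c:1=>tig=0,lo=1
L=3*4+0=12  i=0*2+1=1

12,1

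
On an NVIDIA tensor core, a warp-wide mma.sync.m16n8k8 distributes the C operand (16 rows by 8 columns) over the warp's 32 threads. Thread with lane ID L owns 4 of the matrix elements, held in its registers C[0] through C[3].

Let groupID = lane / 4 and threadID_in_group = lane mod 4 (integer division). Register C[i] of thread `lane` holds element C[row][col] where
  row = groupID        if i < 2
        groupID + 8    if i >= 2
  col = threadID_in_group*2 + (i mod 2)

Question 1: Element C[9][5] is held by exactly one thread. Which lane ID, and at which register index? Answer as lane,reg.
r: 9->gid=1,r8=1  c: 5->tid=2,i&1=1
L=1*4+2=6  i=1*2+1=3

6,3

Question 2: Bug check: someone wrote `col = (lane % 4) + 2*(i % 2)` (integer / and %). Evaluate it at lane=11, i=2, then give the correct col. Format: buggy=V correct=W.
`(lane % 4) + 2*(i % 2)`[11,2]=>3
lane 11: grp=2 (11/4), tig=3 (11%4)
i=2: r=2+8=10, c=3*2+0=6
col: 3 vs 6

buggy=3 correct=6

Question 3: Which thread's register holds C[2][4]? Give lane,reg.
r=2→G=2,rhi=0  c=4→T=2,p=0
L=2*4+2=10  i=0*2+0=0

10,0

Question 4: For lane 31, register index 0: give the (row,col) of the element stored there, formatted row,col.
7,6

lane 31: g=7 (31/4), t=3 (31%4)
i=0: r=7+0=7, c=3*2+0=6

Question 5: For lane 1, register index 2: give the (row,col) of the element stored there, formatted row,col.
L=1->gid=1>>2=0, tid=1&3=1
[2]->row 0+8=8  col 1·2+0=2

8,2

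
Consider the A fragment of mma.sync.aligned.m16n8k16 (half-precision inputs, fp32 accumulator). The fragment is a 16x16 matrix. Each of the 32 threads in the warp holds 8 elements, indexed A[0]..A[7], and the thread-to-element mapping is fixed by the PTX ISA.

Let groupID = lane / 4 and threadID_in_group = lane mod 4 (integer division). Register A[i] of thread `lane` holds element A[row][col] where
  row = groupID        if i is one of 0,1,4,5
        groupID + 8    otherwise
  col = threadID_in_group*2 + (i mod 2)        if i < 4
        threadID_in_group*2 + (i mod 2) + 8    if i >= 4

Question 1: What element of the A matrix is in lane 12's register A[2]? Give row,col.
11,0

L=12⇒gr=12>>2=3, th=12&3=0
[2]⇒row 3+8=11  col 0·2+0+0=0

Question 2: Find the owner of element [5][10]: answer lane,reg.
21,4

r=5⇒gr=5,Rb=0  c=10⇒Cb=1,th=1,odd=0
L=5*4+1=21  i=1*4+0*2+0=4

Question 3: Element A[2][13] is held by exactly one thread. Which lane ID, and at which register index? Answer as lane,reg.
10,5

r:2=>grp=2,rB=0  c:13=>cB=1,tig=2,lo=1
L=2*4+2=10  i=1*4+0*2+1=5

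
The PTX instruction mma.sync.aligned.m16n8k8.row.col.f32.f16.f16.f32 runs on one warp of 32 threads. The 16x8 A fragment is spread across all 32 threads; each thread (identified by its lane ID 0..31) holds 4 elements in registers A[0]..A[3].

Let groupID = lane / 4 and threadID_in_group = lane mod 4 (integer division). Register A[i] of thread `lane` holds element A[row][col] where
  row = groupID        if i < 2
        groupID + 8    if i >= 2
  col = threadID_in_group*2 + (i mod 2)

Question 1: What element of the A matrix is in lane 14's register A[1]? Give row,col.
L=14->g=14>>2=3, t=14&3=2
[1]->row 3+0=3  col 2·2+1=5

3,5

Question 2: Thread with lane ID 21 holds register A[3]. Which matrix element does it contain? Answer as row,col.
21: grp=5,tig=1
[3] (5+8,1*2+1) = (13,3)

13,3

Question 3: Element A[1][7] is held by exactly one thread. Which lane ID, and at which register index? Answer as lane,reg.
7,1

r=1->g=1,rb=0  c=7->t=3,b0=1
L=1*4+3=7  i=0*2+1=1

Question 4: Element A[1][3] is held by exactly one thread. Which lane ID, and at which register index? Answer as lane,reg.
5,1

r:1=>grp=1,rB=0  c:3=>tig=1,lo=1
L=1*4+1=5  i=0*2+1=1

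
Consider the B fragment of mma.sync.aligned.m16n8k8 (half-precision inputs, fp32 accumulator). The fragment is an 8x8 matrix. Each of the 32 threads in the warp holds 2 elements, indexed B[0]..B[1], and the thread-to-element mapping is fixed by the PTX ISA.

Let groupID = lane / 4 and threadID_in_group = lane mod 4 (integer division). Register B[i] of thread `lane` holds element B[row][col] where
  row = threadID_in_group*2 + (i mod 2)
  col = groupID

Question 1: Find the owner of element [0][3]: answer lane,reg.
12,0

c:3=>grp=3  r:0=>tig=0,lo=0
L=3*4+0=12  i=0=0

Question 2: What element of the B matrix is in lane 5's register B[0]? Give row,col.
5: gid=1,tid=1
[0] (1*2+0,1) = (2,1)

2,1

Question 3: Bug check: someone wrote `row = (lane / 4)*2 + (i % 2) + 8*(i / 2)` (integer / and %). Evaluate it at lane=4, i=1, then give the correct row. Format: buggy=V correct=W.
`(lane / 4)*2 + (i % 2) + 8*(i / 2)`[4,1]=>3
lane 4: grp=1 (4/4), tig=0 (4%4)
i=1: r=0*2+1=1, c=grp=1
row: 3 vs 1

buggy=3 correct=1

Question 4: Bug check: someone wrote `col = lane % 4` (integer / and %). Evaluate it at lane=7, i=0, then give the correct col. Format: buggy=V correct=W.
buggy=3 correct=1

`lane % 4`[7,0]⇒3
7: gr=1,th=3
[0] (3*2+0,1) = (6,1)
col: 3 vs 1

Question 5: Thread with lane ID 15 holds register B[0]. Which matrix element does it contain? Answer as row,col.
15: gid=3,tid=3
[0] (3*2+0,3) = (6,3)

6,3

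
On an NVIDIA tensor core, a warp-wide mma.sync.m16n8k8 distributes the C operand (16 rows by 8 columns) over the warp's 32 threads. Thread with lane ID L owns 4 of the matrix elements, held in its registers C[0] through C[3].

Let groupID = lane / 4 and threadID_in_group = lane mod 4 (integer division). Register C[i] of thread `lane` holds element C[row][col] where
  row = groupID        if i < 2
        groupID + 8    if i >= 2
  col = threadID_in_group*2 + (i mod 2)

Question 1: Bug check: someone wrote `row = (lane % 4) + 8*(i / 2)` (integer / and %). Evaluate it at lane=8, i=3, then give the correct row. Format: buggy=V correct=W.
`(lane % 4) + 8*(i / 2)`[8,3]→8
lane 8: G=2 (8/4), T=0 (8%4)
i=3: r=2+8=10, c=0*2+1=1
row: 8 vs 10

buggy=8 correct=10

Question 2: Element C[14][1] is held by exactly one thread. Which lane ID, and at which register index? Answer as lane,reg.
r=14->g=6,rb=1  c=1->t=0,b0=1
L=6*4+0=24  i=1*2+1=3

24,3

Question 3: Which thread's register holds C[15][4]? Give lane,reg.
r:15=>grp=7,rB=1  c:4=>tig=2,lo=0
L=7*4+2=30  i=1*2+0=2

30,2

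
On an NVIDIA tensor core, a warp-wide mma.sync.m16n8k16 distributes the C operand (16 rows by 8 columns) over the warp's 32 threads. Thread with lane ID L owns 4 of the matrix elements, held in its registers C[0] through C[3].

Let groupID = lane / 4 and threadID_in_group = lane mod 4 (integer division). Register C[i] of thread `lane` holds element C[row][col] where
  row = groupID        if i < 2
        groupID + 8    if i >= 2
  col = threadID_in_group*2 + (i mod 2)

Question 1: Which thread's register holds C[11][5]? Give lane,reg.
14,3

r:11=>grp=3,rB=1  c:5=>tig=2,lo=1
L=3*4+2=14  i=1*2+1=3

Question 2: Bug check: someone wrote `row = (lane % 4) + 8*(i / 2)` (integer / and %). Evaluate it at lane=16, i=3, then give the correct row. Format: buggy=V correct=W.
`(lane % 4) + 8*(i / 2)`[16,3]->8
L=16->gid=16>>2=4, tid=16&3=0
[3]->row 4+8=12  col 0·2+1=1
row: 8 vs 12

buggy=8 correct=12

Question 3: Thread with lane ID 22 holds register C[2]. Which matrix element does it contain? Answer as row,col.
13,4

lane 22=>22/4=5, 22 mod 4=2
i=2  r:5+8=>13  c:2·2+0=>4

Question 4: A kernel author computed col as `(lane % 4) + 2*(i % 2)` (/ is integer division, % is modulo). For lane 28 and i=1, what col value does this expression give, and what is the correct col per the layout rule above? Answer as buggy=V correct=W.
buggy=2 correct=1

`(lane % 4) + 2*(i % 2)`[28,1]→2
lane 28: G=7 (28/4), T=0 (28%4)
i=1: r=7+0=7, c=0*2+1=1
col: 2 vs 1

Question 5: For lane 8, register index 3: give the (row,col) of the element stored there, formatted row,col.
8: gid=2,tid=0
[3] (2+8,0*2+1) = (10,1)

10,1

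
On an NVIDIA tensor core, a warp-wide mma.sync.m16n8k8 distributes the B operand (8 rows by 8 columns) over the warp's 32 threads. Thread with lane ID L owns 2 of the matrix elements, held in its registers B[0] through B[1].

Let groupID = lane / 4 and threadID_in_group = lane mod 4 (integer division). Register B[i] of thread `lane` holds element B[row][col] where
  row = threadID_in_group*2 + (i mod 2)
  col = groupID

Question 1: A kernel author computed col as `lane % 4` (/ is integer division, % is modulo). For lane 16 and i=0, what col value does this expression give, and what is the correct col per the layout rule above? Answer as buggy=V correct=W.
buggy=0 correct=4

`lane % 4`[16,0]→0
lane 16→16/4=4, 16 mod 4=0
i=0  r:2·0+0→0  c:4
col: 0 vs 4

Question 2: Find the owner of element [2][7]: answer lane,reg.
29,0

c=7->g=7  r=2->t=1,b0=0
L=7*4+1=29  i=0=0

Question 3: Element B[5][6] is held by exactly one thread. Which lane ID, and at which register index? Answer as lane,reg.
c=6⇒gr=6  r=5⇒th=2,odd=1
L=6*4+2=26  i=1=1

26,1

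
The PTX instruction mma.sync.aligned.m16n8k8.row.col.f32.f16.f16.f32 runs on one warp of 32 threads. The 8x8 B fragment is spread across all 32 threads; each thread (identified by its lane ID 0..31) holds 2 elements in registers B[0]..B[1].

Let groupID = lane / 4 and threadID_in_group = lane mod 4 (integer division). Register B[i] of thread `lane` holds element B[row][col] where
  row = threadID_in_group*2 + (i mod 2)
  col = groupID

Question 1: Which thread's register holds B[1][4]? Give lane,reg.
c=4→G=4  r=1→T=0,p=1
L=4*4+0=16  i=1=1

16,1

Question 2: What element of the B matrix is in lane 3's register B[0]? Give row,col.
6,0

lane 3: g=0 (3/4), t=3 (3%4)
i=0: r=3*2+0=6, c=g=0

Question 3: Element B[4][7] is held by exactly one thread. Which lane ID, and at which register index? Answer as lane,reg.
c:7=>grp=7  r:4=>tig=2,lo=0
L=7*4+2=30  i=0=0

30,0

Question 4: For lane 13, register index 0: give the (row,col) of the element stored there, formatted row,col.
2,3

lane 13->13/4=3, 13 mod 4=1
i=0  r:2·1+0->2  c:3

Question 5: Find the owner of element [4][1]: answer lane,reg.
6,0

c:1=>grp=1  r:4=>tig=2,lo=0
L=1*4+2=6  i=0=0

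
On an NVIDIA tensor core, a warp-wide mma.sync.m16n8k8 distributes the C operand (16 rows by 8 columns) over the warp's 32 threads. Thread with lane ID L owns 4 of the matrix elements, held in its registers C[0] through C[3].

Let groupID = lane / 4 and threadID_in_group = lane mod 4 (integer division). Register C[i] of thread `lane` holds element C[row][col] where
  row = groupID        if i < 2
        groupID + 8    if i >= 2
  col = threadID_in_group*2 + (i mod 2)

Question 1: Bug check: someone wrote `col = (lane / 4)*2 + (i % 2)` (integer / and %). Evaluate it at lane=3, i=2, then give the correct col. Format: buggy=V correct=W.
`(lane / 4)*2 + (i % 2)`[3,2]->0
L=3->gid=3>>2=0, tid=3&3=3
[2]->row 0+8=8  col 3·2+0=6
col: 0 vs 6

buggy=0 correct=6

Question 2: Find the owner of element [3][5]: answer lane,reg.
r=3->g=3,rb=0  c=5->t=2,b0=1
L=3*4+2=14  i=0*2+1=1

14,1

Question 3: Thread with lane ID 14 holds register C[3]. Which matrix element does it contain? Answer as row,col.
14: grp=3,tig=2
[3] (3+8,2*2+1) = (11,5)

11,5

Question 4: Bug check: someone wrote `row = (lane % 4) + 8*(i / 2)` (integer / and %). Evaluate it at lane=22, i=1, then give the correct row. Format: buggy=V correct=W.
buggy=2 correct=5

`(lane % 4) + 8*(i / 2)`[22,1]->2
lane 22->22/4=5, 22 mod 4=2
i=1  r:5+0->5  c:2·2+1->5
row: 2 vs 5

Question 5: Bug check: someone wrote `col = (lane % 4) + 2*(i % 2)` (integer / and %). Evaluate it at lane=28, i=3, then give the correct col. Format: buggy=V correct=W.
buggy=2 correct=1

`(lane % 4) + 2*(i % 2)`[28,3]→2
L=28→G=28>>2=7, T=28&3=0
[3]→row 7+8=15  col 0·2+1=1
col: 2 vs 1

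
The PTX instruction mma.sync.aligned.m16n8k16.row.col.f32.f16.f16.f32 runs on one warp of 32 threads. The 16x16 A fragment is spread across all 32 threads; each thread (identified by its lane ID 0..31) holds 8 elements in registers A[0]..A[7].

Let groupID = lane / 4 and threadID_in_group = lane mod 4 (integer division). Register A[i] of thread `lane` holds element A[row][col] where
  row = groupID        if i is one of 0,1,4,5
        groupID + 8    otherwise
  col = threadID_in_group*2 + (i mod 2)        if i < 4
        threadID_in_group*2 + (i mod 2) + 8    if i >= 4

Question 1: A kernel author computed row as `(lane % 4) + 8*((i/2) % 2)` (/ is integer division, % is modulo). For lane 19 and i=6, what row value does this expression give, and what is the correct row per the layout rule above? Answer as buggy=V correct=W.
buggy=11 correct=12

`(lane % 4) + 8*((i/2) % 2)`[19,6]=>11
lane 19=>19/4=4, 19 mod 4=3
i=6  r:4+8=>12  c:2·3+0+8=>14
row: 11 vs 12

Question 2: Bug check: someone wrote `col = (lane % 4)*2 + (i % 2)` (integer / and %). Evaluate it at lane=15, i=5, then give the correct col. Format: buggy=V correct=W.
buggy=7 correct=15

`(lane % 4)*2 + (i % 2)`[15,5]⇒7
L=15⇒gr=15>>2=3, th=15&3=3
[5]⇒row 3+0=3  col 3·2+1+8=15
col: 7 vs 15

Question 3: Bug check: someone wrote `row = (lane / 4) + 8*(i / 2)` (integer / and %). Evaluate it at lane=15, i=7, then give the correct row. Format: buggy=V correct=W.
buggy=27 correct=11

`(lane / 4) + 8*(i / 2)`[15,7]->27
L=15->gid=15>>2=3, tid=15&3=3
[7]->row 3+8=11  col 3·2+1+8=15
row: 27 vs 11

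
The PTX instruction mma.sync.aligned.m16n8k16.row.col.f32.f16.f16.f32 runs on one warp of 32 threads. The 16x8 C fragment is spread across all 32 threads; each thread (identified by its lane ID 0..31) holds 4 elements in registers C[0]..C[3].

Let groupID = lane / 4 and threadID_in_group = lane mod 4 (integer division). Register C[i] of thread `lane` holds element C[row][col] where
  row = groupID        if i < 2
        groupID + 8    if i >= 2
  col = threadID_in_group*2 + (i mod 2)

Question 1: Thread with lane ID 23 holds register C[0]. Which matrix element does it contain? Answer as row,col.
23: gr=5,th=3
[0] (5+0,3*2+0) = (5,6)

5,6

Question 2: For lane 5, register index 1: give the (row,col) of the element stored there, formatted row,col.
L=5->gid=5>>2=1, tid=5&3=1
[1]->row 1+0=1  col 1·2+1=3

1,3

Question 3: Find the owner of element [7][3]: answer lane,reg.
29,1

r:7=>grp=7,rB=0  c:3=>tig=1,lo=1
L=7*4+1=29  i=0*2+1=1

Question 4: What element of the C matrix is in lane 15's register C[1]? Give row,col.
L=15→G=15>>2=3, T=15&3=3
[1]→row 3+0=3  col 3·2+1=7

3,7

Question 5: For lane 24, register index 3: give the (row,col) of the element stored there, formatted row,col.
24: G=6,T=0
[3] (6+8,0*2+1) = (14,1)

14,1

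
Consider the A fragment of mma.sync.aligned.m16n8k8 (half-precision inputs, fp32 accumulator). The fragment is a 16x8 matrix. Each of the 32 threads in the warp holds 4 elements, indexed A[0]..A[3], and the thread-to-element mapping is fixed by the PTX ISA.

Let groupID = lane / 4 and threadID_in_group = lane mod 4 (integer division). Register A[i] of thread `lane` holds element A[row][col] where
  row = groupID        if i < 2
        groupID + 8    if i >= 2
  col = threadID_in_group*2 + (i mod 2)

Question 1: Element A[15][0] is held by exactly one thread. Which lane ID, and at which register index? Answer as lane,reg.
28,2

r:15=>grp=7,rB=1  c:0=>tig=0,lo=0
L=7*4+0=28  i=1*2+0=2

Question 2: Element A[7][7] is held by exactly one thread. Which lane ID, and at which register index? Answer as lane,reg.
31,1

r:7=>grp=7,rB=0  c:7=>tig=3,lo=1
L=7*4+3=31  i=0*2+1=1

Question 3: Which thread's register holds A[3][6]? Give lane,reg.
15,0

r=3→G=3,rhi=0  c=6→T=3,p=0
L=3*4+3=15  i=0*2+0=0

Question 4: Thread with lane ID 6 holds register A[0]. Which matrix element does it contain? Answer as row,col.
L=6→G=6>>2=1, T=6&3=2
[0]→row 1+0=1  col 2·2+0=4

1,4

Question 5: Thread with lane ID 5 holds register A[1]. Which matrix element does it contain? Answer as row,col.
1,3

lane 5: grp=1 (5/4), tig=1 (5%4)
i=1: r=1+0=1, c=1*2+1=3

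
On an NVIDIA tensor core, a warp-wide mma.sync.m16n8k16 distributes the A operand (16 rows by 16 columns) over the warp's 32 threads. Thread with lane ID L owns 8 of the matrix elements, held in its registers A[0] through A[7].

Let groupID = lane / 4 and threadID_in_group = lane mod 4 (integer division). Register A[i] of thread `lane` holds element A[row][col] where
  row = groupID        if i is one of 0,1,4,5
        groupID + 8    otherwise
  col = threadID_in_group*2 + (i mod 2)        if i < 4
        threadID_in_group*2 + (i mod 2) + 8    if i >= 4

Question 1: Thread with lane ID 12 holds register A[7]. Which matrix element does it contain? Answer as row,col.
11,9

lane 12=>12/4=3, 12 mod 4=0
i=7  r:3+8=>11  c:2·0+1+8=>9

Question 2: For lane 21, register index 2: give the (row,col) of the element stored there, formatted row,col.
lane 21: gr=5 (21/4), th=1 (21%4)
i=2: r=5+8=13, c=1*2+0+0=2

13,2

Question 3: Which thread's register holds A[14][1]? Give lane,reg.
24,3

r: 14->gid=6,r8=1  c: 1->c8=0,tid=0,i&1=1
L=6*4+0=24  i=0*4+1*2+1=3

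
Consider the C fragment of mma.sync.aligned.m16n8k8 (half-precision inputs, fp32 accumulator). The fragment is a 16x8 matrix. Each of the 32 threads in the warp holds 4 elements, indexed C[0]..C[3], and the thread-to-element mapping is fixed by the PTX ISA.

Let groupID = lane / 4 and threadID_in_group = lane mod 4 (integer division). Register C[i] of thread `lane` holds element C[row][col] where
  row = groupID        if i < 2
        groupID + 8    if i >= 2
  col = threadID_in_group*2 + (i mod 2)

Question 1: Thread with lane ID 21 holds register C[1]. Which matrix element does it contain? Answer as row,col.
5,3

L=21->g=21>>2=5, t=21&3=1
[1]->row 5+0=5  col 1·2+1=3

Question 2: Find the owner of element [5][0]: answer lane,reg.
20,0

r:5=>grp=5,rB=0  c:0=>tig=0,lo=0
L=5*4+0=20  i=0*2+0=0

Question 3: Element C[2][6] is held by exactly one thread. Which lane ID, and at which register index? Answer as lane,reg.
r=2→G=2,rhi=0  c=6→T=3,p=0
L=2*4+3=11  i=0*2+0=0

11,0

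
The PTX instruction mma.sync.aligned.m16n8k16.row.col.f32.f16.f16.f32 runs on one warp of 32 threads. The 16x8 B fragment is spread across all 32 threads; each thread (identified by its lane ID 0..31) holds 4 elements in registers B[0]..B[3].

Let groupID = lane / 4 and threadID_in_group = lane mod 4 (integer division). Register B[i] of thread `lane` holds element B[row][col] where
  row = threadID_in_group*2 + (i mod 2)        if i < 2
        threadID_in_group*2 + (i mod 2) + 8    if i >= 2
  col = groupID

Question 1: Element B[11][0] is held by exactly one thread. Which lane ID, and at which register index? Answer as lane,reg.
1,3

c=0→G=0  r=11→rhi=1,T=1,p=1
L=0*4+1=1  i=1*2+1=3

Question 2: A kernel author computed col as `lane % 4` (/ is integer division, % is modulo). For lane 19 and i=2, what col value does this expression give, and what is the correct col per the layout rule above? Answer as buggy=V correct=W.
`lane % 4`[19,2]->3
L=19->g=19>>2=4, t=19&3=3
[2]->row 3·2+0+8=14  col g=4
col: 3 vs 4

buggy=3 correct=4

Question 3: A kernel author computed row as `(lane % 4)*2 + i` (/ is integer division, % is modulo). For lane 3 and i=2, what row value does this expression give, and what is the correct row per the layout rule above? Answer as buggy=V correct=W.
`(lane % 4)*2 + i`[3,2]->8
lane 3: g=0 (3/4), t=3 (3%4)
i=2: r=3*2+0+8=14, c=g=0
row: 8 vs 14

buggy=8 correct=14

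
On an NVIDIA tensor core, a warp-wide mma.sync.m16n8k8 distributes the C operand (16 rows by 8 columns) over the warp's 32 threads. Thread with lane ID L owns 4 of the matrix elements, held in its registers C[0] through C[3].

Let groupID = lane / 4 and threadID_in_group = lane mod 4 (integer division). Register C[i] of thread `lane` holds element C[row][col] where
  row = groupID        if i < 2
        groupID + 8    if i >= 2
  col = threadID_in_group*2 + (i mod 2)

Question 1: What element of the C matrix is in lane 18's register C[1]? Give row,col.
18: grp=4,tig=2
[1] (4+0,2*2+1) = (4,5)

4,5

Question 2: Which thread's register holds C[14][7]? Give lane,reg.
27,3

r=14⇒gr=6,Rb=1  c=7⇒th=3,odd=1
L=6*4+3=27  i=1*2+1=3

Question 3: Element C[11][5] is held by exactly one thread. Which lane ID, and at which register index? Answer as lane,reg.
r:11=>grp=3,rB=1  c:5=>tig=2,lo=1
L=3*4+2=14  i=1*2+1=3

14,3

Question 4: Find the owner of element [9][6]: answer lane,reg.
7,2

r=9->g=1,rb=1  c=6->t=3,b0=0
L=1*4+3=7  i=1*2+0=2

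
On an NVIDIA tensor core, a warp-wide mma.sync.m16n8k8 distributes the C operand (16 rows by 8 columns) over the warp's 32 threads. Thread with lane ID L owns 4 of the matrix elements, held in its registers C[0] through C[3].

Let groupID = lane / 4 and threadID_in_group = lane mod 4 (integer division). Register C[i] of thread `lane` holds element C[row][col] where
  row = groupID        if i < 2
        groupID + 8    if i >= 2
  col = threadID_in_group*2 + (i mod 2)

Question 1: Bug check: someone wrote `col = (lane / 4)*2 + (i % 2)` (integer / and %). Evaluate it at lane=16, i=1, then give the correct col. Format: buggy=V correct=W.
`(lane / 4)*2 + (i % 2)`[16,1]->9
L=16->gid=16>>2=4, tid=16&3=0
[1]->row 4+0=4  col 0·2+1=1
col: 9 vs 1

buggy=9 correct=1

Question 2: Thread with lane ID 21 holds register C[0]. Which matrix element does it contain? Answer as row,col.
21: G=5,T=1
[0] (5+0,1*2+0) = (5,2)

5,2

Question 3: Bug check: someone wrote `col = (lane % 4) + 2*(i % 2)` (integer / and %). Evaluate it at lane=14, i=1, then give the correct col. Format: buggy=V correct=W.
buggy=4 correct=5

`(lane % 4) + 2*(i % 2)`[14,1]=>4
lane 14: grp=3 (14/4), tig=2 (14%4)
i=1: r=3+0=3, c=2*2+1=5
col: 4 vs 5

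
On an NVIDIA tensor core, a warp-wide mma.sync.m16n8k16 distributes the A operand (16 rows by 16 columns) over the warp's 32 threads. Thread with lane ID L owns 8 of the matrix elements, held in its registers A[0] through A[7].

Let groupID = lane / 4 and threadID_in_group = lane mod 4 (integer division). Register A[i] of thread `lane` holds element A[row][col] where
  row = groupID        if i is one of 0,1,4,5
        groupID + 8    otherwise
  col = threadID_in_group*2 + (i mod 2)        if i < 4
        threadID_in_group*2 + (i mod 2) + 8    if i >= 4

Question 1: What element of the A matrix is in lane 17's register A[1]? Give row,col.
4,3

lane 17=>17/4=4, 17 mod 4=1
i=1  r:4+0=>4  c:2·1+1+0=>3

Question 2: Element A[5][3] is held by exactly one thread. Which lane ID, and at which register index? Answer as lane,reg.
r:5=>grp=5,rB=0  c:3=>cB=0,tig=1,lo=1
L=5*4+1=21  i=0*4+0*2+1=1

21,1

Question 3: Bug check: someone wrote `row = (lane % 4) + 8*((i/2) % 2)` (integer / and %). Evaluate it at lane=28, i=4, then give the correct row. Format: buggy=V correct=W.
`(lane % 4) + 8*((i/2) % 2)`[28,4]→0
L=28→G=28>>2=7, T=28&3=0
[4]→row 7+0=7  col 0·2+0+8=8
row: 0 vs 7

buggy=0 correct=7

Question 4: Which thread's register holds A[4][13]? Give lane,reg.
18,5

r=4→G=4,rhi=0  c=13→chi=1,T=2,p=1
L=4*4+2=18  i=1*4+0*2+1=5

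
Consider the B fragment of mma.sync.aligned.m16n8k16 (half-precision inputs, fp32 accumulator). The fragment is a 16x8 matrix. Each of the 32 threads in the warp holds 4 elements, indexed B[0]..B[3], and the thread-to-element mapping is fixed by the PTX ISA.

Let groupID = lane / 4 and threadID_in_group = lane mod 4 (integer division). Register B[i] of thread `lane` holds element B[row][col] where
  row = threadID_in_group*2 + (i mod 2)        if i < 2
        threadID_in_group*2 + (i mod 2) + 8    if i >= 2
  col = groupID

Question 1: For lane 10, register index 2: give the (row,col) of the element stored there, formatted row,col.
12,2

L=10=>grp=10>>2=2, tig=10&3=2
[2]=>row 2·2+0+8=12  col grp=2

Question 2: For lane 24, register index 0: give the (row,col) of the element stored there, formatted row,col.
lane 24->24/4=6, 24 mod 4=0
i=0  r:2·0+0+0->0  c:6

0,6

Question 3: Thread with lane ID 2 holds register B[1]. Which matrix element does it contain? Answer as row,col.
5,0

lane 2: grp=0 (2/4), tig=2 (2%4)
i=1: r=2*2+1+0=5, c=grp=0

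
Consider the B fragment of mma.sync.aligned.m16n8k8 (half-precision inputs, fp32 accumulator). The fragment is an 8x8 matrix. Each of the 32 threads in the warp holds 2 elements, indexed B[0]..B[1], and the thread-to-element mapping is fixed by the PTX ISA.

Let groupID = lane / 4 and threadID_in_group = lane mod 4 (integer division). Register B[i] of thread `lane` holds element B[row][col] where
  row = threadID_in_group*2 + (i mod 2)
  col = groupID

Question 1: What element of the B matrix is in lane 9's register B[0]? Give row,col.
L=9=>grp=9>>2=2, tig=9&3=1
[0]=>row 1·2+0=2  col grp=2

2,2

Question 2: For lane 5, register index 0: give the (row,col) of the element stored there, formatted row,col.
2,1

lane 5: g=1 (5/4), t=1 (5%4)
i=0: r=1*2+0=2, c=g=1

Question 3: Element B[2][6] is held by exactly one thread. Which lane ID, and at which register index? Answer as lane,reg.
25,0

c=6->g=6  r=2->t=1,b0=0
L=6*4+1=25  i=0=0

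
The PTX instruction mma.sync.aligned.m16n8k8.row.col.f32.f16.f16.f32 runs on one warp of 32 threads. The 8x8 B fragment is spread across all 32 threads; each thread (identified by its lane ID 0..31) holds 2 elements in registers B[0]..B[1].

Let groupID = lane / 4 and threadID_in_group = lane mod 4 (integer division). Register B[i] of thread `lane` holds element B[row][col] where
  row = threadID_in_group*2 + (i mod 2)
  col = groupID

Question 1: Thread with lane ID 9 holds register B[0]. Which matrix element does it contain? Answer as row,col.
2,2

lane 9=>9/4=2, 9 mod 4=1
i=0  r:2·1+0=>2  c:2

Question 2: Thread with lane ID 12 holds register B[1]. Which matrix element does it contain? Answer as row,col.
1,3

L=12⇒gr=12>>2=3, th=12&3=0
[1]⇒row 0·2+1=1  col gr=3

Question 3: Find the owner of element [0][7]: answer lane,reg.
c=7→G=7  r=0→T=0,p=0
L=7*4+0=28  i=0=0

28,0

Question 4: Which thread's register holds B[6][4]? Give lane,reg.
c=4→G=4  r=6→T=3,p=0
L=4*4+3=19  i=0=0

19,0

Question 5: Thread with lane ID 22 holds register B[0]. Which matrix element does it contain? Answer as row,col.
lane 22: G=5 (22/4), T=2 (22%4)
i=0: r=2*2+0=4, c=G=5

4,5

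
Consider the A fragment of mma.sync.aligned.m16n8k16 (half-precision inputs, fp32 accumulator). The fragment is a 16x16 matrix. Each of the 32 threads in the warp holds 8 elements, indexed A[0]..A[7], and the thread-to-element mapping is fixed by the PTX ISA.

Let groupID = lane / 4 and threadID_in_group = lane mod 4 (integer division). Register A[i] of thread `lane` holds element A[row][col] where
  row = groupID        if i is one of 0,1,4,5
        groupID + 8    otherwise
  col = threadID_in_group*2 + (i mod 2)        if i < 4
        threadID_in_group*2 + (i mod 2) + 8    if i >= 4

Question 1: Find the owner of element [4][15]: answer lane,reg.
r: 4->gid=4,r8=0  c: 15->c8=1,tid=3,i&1=1
L=4*4+3=19  i=1*4+0*2+1=5

19,5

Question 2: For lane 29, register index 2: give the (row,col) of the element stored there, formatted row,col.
lane 29: G=7 (29/4), T=1 (29%4)
i=2: r=7+8=15, c=1*2+0+0=2

15,2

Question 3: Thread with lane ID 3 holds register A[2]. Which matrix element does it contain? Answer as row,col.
lane 3->3/4=0, 3 mod 4=3
i=2  r:0+8->8  c:2·3+0+0->6

8,6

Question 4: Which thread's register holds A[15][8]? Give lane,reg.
r=15->g=7,rb=1  c=8->cb=1,t=0,b0=0
L=7*4+0=28  i=1*4+1*2+0=6

28,6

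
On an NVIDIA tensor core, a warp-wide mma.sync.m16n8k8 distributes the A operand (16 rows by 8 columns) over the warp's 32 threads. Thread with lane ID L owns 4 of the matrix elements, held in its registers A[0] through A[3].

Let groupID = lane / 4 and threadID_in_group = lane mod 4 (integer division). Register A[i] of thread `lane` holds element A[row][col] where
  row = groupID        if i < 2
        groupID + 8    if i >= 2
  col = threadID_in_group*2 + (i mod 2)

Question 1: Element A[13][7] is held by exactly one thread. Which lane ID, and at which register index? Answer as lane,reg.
r=13→G=5,rhi=1  c=7→T=3,p=1
L=5*4+3=23  i=1*2+1=3

23,3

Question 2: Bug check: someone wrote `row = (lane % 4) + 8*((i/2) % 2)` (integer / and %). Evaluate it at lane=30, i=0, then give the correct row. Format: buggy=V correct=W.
buggy=2 correct=7

`(lane % 4) + 8*((i/2) % 2)`[30,0]⇒2
L=30⇒gr=30>>2=7, th=30&3=2
[0]⇒row 7+0=7  col 2·2+0=4
row: 2 vs 7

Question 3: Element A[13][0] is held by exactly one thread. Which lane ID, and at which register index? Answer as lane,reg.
20,2

r:13=>grp=5,rB=1  c:0=>tig=0,lo=0
L=5*4+0=20  i=1*2+0=2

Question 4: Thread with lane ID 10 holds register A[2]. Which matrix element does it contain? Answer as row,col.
lane 10: G=2 (10/4), T=2 (10%4)
i=2: r=2+8=10, c=2*2+0=4

10,4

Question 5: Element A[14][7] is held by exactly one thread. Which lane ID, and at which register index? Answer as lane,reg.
r: 14->gid=6,r8=1  c: 7->tid=3,i&1=1
L=6*4+3=27  i=1*2+1=3

27,3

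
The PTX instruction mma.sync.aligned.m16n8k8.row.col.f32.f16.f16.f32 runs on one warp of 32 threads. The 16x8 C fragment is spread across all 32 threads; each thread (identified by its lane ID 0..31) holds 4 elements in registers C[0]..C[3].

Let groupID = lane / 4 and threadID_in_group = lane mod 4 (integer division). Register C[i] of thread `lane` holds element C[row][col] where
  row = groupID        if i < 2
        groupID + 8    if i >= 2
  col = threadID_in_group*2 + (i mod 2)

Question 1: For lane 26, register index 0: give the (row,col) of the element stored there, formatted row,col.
lane 26: grp=6 (26/4), tig=2 (26%4)
i=0: r=6+0=6, c=2*2+0=4

6,4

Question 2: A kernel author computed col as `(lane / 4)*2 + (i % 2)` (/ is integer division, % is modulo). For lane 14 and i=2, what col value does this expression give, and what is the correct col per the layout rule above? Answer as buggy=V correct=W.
`(lane / 4)*2 + (i % 2)`[14,2]->6
lane 14: g=3 (14/4), t=2 (14%4)
i=2: r=3+8=11, c=2*2+0=4
col: 6 vs 4

buggy=6 correct=4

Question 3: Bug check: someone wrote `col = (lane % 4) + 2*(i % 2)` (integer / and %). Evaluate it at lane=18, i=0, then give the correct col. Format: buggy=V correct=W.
`(lane % 4) + 2*(i % 2)`[18,0]⇒2
18: gr=4,th=2
[0] (4+0,2*2+0) = (4,4)
col: 2 vs 4

buggy=2 correct=4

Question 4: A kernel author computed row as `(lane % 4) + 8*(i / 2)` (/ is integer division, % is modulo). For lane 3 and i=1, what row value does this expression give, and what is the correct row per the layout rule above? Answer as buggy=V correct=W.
`(lane % 4) + 8*(i / 2)`[3,1]=>3
L=3=>grp=3>>2=0, tig=3&3=3
[1]=>row 0+0=0  col 3·2+1=7
row: 3 vs 0

buggy=3 correct=0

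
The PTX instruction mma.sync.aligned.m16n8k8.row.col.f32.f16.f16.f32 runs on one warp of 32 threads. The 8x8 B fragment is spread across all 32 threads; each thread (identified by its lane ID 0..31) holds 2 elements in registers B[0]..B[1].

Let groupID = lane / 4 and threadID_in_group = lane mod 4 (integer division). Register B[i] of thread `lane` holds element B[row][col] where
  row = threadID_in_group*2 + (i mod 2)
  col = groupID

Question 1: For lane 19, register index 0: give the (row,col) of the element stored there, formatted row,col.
6,4

lane 19=>19/4=4, 19 mod 4=3
i=0  r:2·3+0=>6  c:4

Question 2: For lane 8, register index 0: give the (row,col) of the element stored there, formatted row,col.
lane 8⇒8/4=2, 8 mod 4=0
i=0  r:2·0+0⇒0  c:2

0,2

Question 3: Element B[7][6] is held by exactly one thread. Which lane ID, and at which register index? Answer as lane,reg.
27,1

c: 6->gid=6  r: 7->tid=3,i&1=1
L=6*4+3=27  i=1=1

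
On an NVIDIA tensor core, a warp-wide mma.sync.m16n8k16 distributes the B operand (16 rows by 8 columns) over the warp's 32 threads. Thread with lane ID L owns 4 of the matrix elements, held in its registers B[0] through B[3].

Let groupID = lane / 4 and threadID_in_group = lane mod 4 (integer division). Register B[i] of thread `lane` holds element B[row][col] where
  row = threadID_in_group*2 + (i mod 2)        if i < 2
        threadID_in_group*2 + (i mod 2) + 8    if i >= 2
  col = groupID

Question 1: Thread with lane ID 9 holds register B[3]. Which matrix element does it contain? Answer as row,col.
lane 9⇒9/4=2, 9 mod 4=1
i=3  r:2·1+1+8⇒11  c:2

11,2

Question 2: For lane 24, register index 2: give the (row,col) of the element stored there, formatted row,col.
8,6

lane 24: gr=6 (24/4), th=0 (24%4)
i=2: r=0*2+0+8=8, c=gr=6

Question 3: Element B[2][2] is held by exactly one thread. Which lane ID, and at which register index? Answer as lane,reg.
c: 2->gid=2  r: 2->r8=0,tid=1,i&1=0
L=2*4+1=9  i=0*2+0=0

9,0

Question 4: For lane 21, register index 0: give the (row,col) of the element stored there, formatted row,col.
21: gr=5,th=1
[0] (1*2+0+0,5) = (2,5)

2,5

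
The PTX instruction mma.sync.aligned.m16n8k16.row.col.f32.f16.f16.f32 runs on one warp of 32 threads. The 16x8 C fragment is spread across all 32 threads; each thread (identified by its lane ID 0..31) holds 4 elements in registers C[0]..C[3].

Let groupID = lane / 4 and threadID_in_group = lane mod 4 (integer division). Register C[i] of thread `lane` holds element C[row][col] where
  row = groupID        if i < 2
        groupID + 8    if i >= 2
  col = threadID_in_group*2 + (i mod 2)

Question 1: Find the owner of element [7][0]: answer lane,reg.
r:7=>grp=7,rB=0  c:0=>tig=0,lo=0
L=7*4+0=28  i=0*2+0=0

28,0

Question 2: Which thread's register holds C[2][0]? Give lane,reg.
8,0

r=2⇒gr=2,Rb=0  c=0⇒th=0,odd=0
L=2*4+0=8  i=0*2+0=0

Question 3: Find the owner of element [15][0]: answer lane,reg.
28,2

r=15->g=7,rb=1  c=0->t=0,b0=0
L=7*4+0=28  i=1*2+0=2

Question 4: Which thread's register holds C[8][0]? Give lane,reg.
0,2

r=8->g=0,rb=1  c=0->t=0,b0=0
L=0*4+0=0  i=1*2+0=2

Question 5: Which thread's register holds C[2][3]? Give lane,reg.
r=2⇒gr=2,Rb=0  c=3⇒th=1,odd=1
L=2*4+1=9  i=0*2+1=1

9,1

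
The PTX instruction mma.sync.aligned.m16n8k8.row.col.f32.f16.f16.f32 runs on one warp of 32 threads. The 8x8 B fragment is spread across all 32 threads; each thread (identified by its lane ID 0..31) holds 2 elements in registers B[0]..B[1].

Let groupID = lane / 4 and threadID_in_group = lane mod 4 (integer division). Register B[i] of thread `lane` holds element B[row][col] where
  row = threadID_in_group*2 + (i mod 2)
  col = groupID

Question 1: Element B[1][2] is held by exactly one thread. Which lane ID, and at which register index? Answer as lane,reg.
c=2⇒gr=2  r=1⇒th=0,odd=1
L=2*4+0=8  i=1=1

8,1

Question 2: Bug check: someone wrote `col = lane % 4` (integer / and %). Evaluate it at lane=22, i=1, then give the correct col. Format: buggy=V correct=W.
buggy=2 correct=5

`lane % 4`[22,1]->2
lane 22->22/4=5, 22 mod 4=2
i=1  r:2·2+1->5  c:5
col: 2 vs 5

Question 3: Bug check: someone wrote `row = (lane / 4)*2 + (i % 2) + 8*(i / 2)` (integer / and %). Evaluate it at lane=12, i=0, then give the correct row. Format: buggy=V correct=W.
buggy=6 correct=0

`(lane / 4)*2 + (i % 2) + 8*(i / 2)`[12,0]->6
L=12->gid=12>>2=3, tid=12&3=0
[0]->row 0·2+0=0  col gid=3
row: 6 vs 0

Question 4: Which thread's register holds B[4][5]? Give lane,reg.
22,0

c: 5->gid=5  r: 4->tid=2,i&1=0
L=5*4+2=22  i=0=0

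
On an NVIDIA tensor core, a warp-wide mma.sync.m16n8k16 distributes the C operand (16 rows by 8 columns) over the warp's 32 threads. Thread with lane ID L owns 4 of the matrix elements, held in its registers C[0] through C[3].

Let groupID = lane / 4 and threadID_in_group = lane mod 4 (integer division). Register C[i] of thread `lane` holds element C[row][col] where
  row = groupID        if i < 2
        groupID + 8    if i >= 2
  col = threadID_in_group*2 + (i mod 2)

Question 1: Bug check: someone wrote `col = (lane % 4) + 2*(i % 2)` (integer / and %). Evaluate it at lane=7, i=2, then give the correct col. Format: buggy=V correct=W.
buggy=3 correct=6

`(lane % 4) + 2*(i % 2)`[7,2]→3
L=7→G=7>>2=1, T=7&3=3
[2]→row 1+8=9  col 3·2+0=6
col: 3 vs 6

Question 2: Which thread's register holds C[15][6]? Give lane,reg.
31,2

r=15⇒gr=7,Rb=1  c=6⇒th=3,odd=0
L=7*4+3=31  i=1*2+0=2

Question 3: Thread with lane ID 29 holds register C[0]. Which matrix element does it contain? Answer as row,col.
7,2

lane 29⇒29/4=7, 29 mod 4=1
i=0  r:7+0⇒7  c:2·1+0⇒2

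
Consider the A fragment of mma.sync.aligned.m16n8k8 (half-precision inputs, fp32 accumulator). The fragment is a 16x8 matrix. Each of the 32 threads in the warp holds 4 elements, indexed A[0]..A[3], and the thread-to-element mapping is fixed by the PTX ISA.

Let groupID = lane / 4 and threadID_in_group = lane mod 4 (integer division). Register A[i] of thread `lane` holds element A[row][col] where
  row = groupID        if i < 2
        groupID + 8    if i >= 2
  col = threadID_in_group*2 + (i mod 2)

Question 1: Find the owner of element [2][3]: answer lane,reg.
9,1

r:2=>grp=2,rB=0  c:3=>tig=1,lo=1
L=2*4+1=9  i=0*2+1=1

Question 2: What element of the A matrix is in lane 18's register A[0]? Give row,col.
lane 18: g=4 (18/4), t=2 (18%4)
i=0: r=4+0=4, c=2*2+0=4

4,4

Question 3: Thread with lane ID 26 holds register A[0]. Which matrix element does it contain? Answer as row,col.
lane 26->26/4=6, 26 mod 4=2
i=0  r:6+0->6  c:2·2+0->4

6,4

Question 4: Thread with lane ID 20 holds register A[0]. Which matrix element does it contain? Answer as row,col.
5,0

lane 20->20/4=5, 20 mod 4=0
i=0  r:5+0->5  c:2·0+0->0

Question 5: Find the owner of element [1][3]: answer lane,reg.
5,1

r: 1->gid=1,r8=0  c: 3->tid=1,i&1=1
L=1*4+1=5  i=0*2+1=1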